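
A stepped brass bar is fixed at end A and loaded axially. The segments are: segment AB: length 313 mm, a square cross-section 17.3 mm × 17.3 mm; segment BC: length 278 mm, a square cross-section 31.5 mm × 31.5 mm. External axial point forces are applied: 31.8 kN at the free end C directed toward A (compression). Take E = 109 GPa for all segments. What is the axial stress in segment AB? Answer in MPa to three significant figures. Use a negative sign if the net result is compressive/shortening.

-106 MPa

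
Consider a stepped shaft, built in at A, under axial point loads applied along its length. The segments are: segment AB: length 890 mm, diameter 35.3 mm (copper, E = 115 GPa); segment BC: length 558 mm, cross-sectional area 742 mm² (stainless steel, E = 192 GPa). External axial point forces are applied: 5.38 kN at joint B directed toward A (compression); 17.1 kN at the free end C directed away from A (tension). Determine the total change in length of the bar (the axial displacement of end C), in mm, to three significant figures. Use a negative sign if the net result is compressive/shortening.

0.160 mm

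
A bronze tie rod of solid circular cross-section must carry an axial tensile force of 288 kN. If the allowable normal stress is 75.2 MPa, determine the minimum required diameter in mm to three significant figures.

Required area A ≥ P/σ_allow = 288000/75.2 = 3830 mm².
For a solid circular section, d ≥ √(4A/π) = 69.83 mm.

69.8 mm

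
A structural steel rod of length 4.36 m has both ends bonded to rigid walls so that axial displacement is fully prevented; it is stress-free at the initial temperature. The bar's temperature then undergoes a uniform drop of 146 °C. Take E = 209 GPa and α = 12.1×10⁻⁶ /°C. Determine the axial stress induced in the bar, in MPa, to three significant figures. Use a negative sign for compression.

369 MPa

Free thermal expansion αLΔT = 12.1e-6 · 4360 · -146 = -7.702 mm.
The walls impose strain ε = −(-7.702)/4360 = 1.7666e-03; σ = Eε = 209000 · 1.7666e-03 = 369.2 MPa.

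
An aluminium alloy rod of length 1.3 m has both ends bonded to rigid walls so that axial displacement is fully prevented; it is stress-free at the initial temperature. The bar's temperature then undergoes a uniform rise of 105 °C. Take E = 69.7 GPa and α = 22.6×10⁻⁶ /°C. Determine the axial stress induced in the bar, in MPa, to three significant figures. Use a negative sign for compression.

Free thermal expansion αLΔT = 22.6e-6 · 1300 · 105 = 3.085 mm.
The walls impose strain ε = −(3.085)/1300 = -2.3730e-03; σ = Eε = 69700 · -2.3730e-03 = -165.4 MPa.

-165 MPa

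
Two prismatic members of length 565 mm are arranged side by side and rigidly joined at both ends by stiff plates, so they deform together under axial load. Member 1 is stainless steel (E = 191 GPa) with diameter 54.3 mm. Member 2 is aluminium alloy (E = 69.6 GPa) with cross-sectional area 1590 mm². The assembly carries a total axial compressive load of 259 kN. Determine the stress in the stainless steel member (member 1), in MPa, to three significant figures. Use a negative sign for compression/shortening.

A_1 = 2316 mm².
Equal strain + equilibrium ⇒ each member carries load in proportion to AE: A₁E₁ = 442300000 N, A₂E₂ = 110700000 N, ΣAE = 553000000 N.
σ₁ = P·E₁/ΣAE = -259000·191000/553000000 = -89.46 MPa.

-89.5 MPa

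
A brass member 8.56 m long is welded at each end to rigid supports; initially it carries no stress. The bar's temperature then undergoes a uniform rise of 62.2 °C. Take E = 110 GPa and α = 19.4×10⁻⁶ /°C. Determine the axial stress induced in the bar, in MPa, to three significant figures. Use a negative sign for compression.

Free thermal expansion αLΔT = 19.4e-6 · 8560 · 62.2 = 10.33 mm.
The walls impose strain ε = −(10.33)/8560 = -1.2067e-03; σ = Eε = 110000 · -1.2067e-03 = -132.7 MPa.

-133 MPa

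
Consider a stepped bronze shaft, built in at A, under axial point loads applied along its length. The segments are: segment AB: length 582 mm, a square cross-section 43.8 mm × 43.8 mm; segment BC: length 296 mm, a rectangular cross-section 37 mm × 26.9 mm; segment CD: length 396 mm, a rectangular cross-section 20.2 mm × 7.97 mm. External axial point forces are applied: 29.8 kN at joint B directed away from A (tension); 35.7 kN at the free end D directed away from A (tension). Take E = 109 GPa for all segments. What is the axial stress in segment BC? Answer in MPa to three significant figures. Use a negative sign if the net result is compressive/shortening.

35.9 MPa

Internal axial forces (sectioning from the free end, tension +): N_CD = 35.7 kN, N_BC = 35.7 kN, N_AB = 65.5 kN.
A_BC = 995.3 mm².
σ_BC = N_BC/A_BC = 35700/995.3 = 35.87 MPa.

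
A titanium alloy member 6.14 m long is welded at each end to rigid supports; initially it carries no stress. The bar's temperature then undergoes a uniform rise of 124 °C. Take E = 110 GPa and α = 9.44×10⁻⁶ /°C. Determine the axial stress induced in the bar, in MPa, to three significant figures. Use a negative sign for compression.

-129 MPa

Free thermal expansion αLΔT = 9.44e-6 · 6140 · 124 = 7.187 mm.
The walls impose strain ε = −(7.187)/6140 = -1.1706e-03; σ = Eε = 110000 · -1.1706e-03 = -128.8 MPa.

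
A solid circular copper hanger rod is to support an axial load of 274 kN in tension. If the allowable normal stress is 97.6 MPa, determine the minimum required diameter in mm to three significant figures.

59.8 mm

Required area A ≥ P/σ_allow = 274000/97.6 = 2807 mm².
For a solid circular section, d ≥ √(4A/π) = 59.79 mm.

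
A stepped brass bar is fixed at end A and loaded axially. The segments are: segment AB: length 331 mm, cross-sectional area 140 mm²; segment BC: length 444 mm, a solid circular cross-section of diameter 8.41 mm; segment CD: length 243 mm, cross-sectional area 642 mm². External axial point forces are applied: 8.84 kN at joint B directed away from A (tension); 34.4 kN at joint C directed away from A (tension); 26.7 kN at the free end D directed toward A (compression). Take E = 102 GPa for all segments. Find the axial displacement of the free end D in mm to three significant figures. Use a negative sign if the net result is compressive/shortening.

0.888 mm

Internal axial forces (sectioning from the free end, tension +): N_CD = -26.7 kN, N_BC = 7.7 kN, N_AB = 16.54 kN.
A_BC = 55.55 mm².
δ_AB = 16540·331/(140·102000) = 0.3834 mm
δ_BC = 7700·444/(55.55·102000) = 0.6034 mm
δ_CD = -26700·243/(642·102000) = -0.09908 mm
δ = Σδ_i = 0.8877 mm.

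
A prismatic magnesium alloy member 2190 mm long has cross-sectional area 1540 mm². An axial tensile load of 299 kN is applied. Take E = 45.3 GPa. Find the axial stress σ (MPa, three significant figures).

194 MPa

σ = N/A = 299000/1540 = 194.2 MPa.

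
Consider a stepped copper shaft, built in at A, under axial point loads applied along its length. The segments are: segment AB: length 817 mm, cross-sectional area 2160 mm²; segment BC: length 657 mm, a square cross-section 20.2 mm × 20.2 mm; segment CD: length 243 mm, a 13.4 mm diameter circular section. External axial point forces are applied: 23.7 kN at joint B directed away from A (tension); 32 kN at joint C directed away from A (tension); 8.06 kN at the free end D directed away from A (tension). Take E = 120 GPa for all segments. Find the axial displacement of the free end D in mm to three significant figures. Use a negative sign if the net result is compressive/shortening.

Internal axial forces (sectioning from the free end, tension +): N_CD = 8.06 kN, N_BC = 40.06 kN, N_AB = 63.76 kN.
A_BC = 408 mm².
A_CD = 141 mm².
δ_AB = 63760·817/(2160·120000) = 0.201 mm
δ_BC = 40060·657/(408·120000) = 0.5375 mm
δ_CD = 8060·243/(141·120000) = 0.1157 mm
δ = Σδ_i = 0.8542 mm.

0.854 mm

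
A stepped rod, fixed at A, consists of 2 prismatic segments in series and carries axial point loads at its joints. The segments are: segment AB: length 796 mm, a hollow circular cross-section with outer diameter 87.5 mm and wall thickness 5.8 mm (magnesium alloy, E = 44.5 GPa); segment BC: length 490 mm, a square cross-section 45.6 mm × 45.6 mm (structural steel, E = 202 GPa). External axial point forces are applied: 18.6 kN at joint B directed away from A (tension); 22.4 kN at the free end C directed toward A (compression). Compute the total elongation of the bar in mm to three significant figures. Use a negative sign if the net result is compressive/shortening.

Internal axial forces (sectioning from the free end, tension +): N_BC = -22.4 kN, N_AB = -3.8 kN.
A_AB = 1489 mm².
A_BC = 2079 mm².
δ_AB = -3800·796/(1489·44500) = -0.04566 mm
δ_BC = -22400·490/(2079·202000) = -0.02613 mm
δ = Σδ_i = -0.07179 mm.

-0.0718 mm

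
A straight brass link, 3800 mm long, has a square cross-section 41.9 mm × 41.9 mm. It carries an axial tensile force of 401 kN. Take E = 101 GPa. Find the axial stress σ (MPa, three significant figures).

228 MPa

A = 1756 mm².
σ = N/A = 401000/1756 = 228.4 MPa.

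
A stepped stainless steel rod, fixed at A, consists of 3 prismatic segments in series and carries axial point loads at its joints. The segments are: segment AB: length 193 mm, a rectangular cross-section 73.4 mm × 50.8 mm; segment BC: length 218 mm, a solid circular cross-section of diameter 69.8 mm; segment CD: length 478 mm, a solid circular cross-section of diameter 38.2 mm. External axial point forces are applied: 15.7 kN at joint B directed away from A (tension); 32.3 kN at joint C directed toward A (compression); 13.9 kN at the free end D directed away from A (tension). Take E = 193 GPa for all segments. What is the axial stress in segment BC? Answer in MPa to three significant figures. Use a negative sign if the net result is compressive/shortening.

-4.81 MPa

Internal axial forces (sectioning from the free end, tension +): N_CD = 13.9 kN, N_BC = -18.4 kN, N_AB = -2.7 kN.
A_BC = 3826 mm².
σ_BC = N_BC/A_BC = -18400/3826 = -4.809 MPa.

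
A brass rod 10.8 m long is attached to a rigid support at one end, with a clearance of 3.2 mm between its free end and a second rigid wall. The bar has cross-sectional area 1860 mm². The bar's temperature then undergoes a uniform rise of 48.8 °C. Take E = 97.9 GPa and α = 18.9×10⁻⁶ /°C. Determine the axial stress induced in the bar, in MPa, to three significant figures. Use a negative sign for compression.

Free thermal expansion αLΔT = 18.9e-6 · 10800 · 48.8 = 9.961 mm.
The walls engage after the gap closes; constrained expansion = 9.961 − 3.2 = 6.761 mm.
The walls impose strain ε = −(6.761)/10800 = -6.2602e-04; σ = Eε = 97900 · -6.2602e-04 = -61.29 MPa.

-61.3 MPa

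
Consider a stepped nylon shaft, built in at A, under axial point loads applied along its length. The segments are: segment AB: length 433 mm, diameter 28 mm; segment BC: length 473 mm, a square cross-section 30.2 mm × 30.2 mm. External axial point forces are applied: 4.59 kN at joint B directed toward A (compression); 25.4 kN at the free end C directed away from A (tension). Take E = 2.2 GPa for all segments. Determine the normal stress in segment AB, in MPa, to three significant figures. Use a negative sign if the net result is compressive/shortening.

Internal axial forces (sectioning from the free end, tension +): N_BC = 25.4 kN, N_AB = 20.81 kN.
A_AB = 615.8 mm².
σ_AB = N_AB/A_AB = 20810/615.8 = 33.8 MPa.

33.8 MPa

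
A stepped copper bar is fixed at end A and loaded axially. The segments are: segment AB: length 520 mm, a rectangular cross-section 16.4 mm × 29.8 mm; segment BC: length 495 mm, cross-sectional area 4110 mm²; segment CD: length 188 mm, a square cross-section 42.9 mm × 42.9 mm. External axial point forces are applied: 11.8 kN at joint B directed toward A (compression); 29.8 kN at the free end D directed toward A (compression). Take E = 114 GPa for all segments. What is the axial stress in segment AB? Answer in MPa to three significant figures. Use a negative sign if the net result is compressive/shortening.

-85.1 MPa

Internal axial forces (sectioning from the free end, tension +): N_CD = -29.8 kN, N_BC = -29.8 kN, N_AB = -41.6 kN.
A_AB = 488.7 mm².
σ_AB = N_AB/A_AB = -41600/488.7 = -85.12 MPa.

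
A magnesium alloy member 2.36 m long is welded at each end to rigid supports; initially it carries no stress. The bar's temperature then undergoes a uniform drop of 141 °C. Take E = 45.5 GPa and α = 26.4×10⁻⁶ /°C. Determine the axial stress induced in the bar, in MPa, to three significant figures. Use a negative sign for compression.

169 MPa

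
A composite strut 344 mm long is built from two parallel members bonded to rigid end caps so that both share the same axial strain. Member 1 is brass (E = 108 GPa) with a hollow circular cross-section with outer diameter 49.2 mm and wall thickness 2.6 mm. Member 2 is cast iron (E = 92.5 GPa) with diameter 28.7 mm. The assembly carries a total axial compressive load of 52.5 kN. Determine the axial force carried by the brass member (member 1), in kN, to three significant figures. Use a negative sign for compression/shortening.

A_1 = 380.6 mm².
A_2 = 646.9 mm².
Equal strain + equilibrium ⇒ each member carries load in proportion to AE: A₁E₁ = 41110000 N, A₂E₂ = 59840000 N, ΣAE = 100900000 N.
F₁ = P·A₁E₁/ΣAE = -52500·41110000/100900000 = -21380 N.

-21.4 kN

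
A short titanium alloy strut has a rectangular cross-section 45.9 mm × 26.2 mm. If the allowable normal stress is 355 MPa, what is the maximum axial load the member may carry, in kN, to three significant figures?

427 kN

A = 1203 mm².
P_max = σ_allow · A = 355 · 1203 = 426900 N = 426.9 kN.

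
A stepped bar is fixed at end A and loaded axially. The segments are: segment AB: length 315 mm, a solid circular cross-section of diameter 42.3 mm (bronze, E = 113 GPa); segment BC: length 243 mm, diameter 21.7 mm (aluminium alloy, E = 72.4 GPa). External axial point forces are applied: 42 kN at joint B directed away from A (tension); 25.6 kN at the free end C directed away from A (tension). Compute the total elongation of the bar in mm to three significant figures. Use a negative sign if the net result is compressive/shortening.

Internal axial forces (sectioning from the free end, tension +): N_BC = 25.6 kN, N_AB = 67.6 kN.
A_AB = 1405 mm².
A_BC = 369.8 mm².
δ_AB = 67600·315/(1405·113000) = 0.1341 mm
δ_BC = 25600·243/(369.8·72400) = 0.2323 mm
δ = Σδ_i = 0.3664 mm.

0.366 mm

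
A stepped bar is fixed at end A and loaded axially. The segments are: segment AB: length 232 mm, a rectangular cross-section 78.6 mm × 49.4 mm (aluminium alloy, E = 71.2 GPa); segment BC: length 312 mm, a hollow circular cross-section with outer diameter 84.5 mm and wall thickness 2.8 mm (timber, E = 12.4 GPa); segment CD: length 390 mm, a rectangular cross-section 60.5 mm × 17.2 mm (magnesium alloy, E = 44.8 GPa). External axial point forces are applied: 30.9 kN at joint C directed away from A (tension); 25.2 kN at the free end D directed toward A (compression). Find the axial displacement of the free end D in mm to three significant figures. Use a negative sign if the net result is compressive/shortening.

Internal axial forces (sectioning from the free end, tension +): N_CD = -25.2 kN, N_BC = 5.7 kN, N_AB = 5.7 kN.
A_AB = 3883 mm².
A_BC = 718.7 mm².
A_CD = 1041 mm².
δ_AB = 5700·232/(3883·71200) = 0.004783 mm
δ_BC = 5700·312/(718.7·12400) = 0.1996 mm
δ_CD = -25200·390/(1041·44800) = -0.2108 mm
δ = Σδ_i = -0.006471 mm.

-0.00647 mm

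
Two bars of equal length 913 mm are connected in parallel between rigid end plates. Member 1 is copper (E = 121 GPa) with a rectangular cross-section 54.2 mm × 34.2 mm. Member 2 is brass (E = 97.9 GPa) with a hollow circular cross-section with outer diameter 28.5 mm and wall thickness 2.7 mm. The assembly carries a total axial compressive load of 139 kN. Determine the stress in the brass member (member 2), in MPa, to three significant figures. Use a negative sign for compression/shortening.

-55.4 MPa

A_1 = 1854 mm².
A_2 = 218.8 mm².
Equal strain + equilibrium ⇒ each member carries load in proportion to AE: A₁E₁ = 224300000 N, A₂E₂ = 21420000 N, ΣAE = 245700000 N.
σ₂ = P·E₂/ΣAE = -139000·97900/245700000 = -55.38 MPa.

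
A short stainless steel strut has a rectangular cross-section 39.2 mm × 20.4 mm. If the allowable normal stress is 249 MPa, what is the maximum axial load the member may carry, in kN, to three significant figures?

199 kN

A = 799.7 mm².
P_max = σ_allow · A = 249 · 799.7 = 199100 N = 199.1 kN.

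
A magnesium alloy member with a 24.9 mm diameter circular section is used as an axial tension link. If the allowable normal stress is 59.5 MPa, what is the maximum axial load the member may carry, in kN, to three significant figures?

29.0 kN

A = 487 mm².
P_max = σ_allow · A = 59.5 · 487 = 28970 N = 28.97 kN.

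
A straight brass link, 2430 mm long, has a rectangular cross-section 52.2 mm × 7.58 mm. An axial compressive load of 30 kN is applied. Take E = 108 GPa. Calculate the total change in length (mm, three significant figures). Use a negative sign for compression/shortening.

-1.71 mm

A = 395.7 mm².
δ_mech = NL/(AE) = -30000·2430/(395.7·108000) = -1.706 mm.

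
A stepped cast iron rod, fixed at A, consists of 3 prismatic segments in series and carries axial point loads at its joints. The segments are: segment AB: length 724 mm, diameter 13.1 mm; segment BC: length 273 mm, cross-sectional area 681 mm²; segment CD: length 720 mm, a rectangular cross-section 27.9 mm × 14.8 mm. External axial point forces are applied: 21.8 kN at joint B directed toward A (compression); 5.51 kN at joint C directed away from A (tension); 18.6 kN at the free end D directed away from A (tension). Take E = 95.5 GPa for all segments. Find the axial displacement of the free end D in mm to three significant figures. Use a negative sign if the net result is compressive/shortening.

Internal axial forces (sectioning from the free end, tension +): N_CD = 18.6 kN, N_BC = 24.11 kN, N_AB = 2.31 kN.
A_AB = 134.8 mm².
A_CD = 412.9 mm².
δ_AB = 2310·724/(134.8·95500) = 0.1299 mm
δ_BC = 24110·273/(681·95500) = 0.1012 mm
δ_CD = 18600·720/(412.9·95500) = 0.3396 mm
δ = Σδ_i = 0.5707 mm.

0.571 mm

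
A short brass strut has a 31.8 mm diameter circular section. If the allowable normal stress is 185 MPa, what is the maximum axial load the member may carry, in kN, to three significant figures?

A = 794.2 mm².
P_max = σ_allow · A = 185 · 794.2 = 146900 N = 146.9 kN.

147 kN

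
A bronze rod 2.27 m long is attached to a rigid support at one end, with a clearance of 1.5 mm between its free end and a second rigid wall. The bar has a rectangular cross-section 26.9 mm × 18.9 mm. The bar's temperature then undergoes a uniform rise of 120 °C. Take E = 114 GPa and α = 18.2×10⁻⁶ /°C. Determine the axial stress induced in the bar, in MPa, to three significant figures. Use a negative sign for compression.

Free thermal expansion αLΔT = 18.2e-6 · 2270 · 120 = 4.958 mm.
The walls engage after the gap closes; constrained expansion = 4.958 − 1.5 = 3.458 mm.
The walls impose strain ε = −(3.458)/2270 = -1.5232e-03; σ = Eε = 114000 · -1.5232e-03 = -173.6 MPa.

-174 MPa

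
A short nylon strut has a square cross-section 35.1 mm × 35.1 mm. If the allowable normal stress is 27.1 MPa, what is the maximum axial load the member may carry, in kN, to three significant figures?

33.4 kN

A = 1232 mm².
P_max = σ_allow · A = 27.1 · 1232 = 33390 N = 33.39 kN.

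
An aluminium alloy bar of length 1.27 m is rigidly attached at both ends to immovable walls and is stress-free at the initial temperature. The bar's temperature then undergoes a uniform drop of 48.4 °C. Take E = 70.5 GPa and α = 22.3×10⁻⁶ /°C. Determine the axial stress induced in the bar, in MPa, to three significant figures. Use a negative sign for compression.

76.1 MPa

Free thermal expansion αLΔT = 22.3e-6 · 1270 · -48.4 = -1.371 mm.
The walls impose strain ε = −(-1.371)/1270 = 1.0793e-03; σ = Eε = 70500 · 1.0793e-03 = 76.09 MPa.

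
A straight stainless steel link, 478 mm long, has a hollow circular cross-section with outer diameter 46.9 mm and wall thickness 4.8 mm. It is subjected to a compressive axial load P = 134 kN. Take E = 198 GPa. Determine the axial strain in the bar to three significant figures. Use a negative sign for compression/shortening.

A = 634.9 mm².
σ = N/A = -211.1 MPa; ε = σ/E = -211.1/198000 = -1.066e-03.

-0.00107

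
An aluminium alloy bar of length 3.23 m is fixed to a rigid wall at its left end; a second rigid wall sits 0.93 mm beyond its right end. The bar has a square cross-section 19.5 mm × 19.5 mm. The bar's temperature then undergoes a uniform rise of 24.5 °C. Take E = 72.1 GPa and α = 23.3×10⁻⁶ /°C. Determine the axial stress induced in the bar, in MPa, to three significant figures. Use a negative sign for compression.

-20.4 MPa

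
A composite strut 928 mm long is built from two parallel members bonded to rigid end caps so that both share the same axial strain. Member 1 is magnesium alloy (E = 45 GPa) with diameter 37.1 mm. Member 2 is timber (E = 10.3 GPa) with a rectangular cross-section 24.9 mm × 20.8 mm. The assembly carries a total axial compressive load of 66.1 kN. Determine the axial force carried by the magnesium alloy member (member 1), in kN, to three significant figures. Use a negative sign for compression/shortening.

-59.6 kN

A_1 = 1081 mm².
A_2 = 517.9 mm².
Equal strain + equilibrium ⇒ each member carries load in proportion to AE: A₁E₁ = 48650000 N, A₂E₂ = 5335000 N, ΣAE = 53980000 N.
F₁ = P·A₁E₁/ΣAE = -66100·48650000/53980000 = -59570 N.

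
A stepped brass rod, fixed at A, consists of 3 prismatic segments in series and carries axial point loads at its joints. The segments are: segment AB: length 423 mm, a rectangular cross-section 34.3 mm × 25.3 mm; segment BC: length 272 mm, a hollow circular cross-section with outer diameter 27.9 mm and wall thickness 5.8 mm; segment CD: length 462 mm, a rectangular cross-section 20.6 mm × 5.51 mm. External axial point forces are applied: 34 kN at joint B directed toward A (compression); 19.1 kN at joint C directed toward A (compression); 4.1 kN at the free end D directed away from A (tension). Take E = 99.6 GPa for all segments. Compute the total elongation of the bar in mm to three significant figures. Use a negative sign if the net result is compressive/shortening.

Internal axial forces (sectioning from the free end, tension +): N_CD = 4.1 kN, N_BC = -15 kN, N_AB = -49 kN.
A_AB = 867.8 mm².
A_BC = 402.7 mm².
A_CD = 113.5 mm².
δ_AB = -49000·423/(867.8·99600) = -0.2398 mm
δ_BC = -15000·272/(402.7·99600) = -0.1017 mm
δ_CD = 4100·462/(113.5·99600) = 0.1676 mm
δ = Σδ_i = -0.174 mm.

-0.174 mm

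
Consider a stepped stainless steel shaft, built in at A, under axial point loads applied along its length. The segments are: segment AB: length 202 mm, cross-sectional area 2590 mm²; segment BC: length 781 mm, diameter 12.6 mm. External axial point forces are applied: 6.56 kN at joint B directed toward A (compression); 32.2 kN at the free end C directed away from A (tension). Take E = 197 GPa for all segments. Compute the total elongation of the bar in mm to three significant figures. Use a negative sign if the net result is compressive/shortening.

1.03 mm

Internal axial forces (sectioning from the free end, tension +): N_BC = 32.2 kN, N_AB = 25.64 kN.
A_BC = 124.7 mm².
δ_AB = 25640·202/(2590·197000) = 0.01015 mm
δ_BC = 32200·781/(124.7·197000) = 1.024 mm
δ = Σδ_i = 1.034 mm.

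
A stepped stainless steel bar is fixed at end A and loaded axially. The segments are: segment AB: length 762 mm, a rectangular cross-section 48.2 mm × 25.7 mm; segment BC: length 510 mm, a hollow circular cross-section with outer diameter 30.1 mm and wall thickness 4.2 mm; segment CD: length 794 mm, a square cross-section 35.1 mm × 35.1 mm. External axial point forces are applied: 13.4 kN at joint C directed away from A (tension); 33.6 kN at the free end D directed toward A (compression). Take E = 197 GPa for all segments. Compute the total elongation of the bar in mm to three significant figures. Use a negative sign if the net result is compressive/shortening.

Internal axial forces (sectioning from the free end, tension +): N_CD = -33.6 kN, N_BC = -20.2 kN, N_AB = -20.2 kN.
A_AB = 1239 mm².
A_BC = 341.7 mm².
A_CD = 1232 mm².
δ_AB = -20200·762/(1239·197000) = -0.06308 mm
δ_BC = -20200·510/(341.7·197000) = -0.153 mm
δ_CD = -33600·794/(1232·197000) = -0.1099 mm
δ = Σδ_i = -0.326 mm.

-0.326 mm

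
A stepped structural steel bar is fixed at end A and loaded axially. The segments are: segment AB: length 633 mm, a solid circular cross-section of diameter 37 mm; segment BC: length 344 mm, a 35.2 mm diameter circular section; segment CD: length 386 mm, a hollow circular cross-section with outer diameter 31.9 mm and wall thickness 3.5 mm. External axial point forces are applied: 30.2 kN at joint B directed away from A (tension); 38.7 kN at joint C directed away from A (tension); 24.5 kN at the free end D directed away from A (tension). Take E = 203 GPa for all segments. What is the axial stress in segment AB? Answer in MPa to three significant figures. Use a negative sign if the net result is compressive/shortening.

86.9 MPa

Internal axial forces (sectioning from the free end, tension +): N_CD = 24.5 kN, N_BC = 63.2 kN, N_AB = 93.4 kN.
A_AB = 1075 mm².
σ_AB = N_AB/A_AB = 93400/1075 = 86.87 MPa.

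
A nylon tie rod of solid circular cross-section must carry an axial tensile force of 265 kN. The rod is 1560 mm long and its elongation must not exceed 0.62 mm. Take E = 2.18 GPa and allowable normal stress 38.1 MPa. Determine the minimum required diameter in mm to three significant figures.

624 mm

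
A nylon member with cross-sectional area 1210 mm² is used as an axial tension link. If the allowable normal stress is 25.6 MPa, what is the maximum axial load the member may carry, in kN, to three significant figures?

31.0 kN

P_max = σ_allow · A = 25.6 · 1210 = 30980 N = 30.98 kN.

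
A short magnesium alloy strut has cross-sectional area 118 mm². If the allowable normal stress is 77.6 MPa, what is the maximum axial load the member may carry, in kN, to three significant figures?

P_max = σ_allow · A = 77.6 · 118 = 9157 N = 9.157 kN.

9.16 kN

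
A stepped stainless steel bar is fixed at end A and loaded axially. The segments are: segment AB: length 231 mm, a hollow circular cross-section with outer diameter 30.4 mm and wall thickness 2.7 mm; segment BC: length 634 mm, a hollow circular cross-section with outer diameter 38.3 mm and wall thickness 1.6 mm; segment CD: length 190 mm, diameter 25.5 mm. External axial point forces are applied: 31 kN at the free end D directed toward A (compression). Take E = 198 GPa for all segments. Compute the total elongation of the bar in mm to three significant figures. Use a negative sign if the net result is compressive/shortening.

Internal axial forces (sectioning from the free end, tension +): N_CD = -31 kN, N_BC = -31 kN, N_AB = -31 kN.
A_AB = 235 mm².
A_BC = 184.5 mm².
A_CD = 510.7 mm².
δ_AB = -31000·231/(235·198000) = -0.1539 mm
δ_BC = -31000·634/(184.5·198000) = -0.5381 mm
δ_CD = -31000·190/(510.7·198000) = -0.05825 mm
δ = Σδ_i = -0.7503 mm.

-0.750 mm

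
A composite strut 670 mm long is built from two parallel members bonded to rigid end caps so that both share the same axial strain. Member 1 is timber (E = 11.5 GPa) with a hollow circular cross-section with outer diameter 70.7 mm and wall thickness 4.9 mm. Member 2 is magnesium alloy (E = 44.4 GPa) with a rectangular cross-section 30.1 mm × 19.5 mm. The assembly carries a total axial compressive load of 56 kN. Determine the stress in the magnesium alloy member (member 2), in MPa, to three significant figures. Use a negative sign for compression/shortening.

A_1 = 1013 mm².
A_2 = 587 mm².
Equal strain + equilibrium ⇒ each member carries load in proportion to AE: A₁E₁ = 11650000 N, A₂E₂ = 26060000 N, ΣAE = 37710000 N.
σ₂ = P·E₂/ΣAE = -56000·44400/37710000 = -65.94 MPa.

-65.9 MPa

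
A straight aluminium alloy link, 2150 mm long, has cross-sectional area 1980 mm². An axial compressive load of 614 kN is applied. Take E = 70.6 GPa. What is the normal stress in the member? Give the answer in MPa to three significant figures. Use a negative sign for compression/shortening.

σ = N/A = -614000/1980 = -310.1 MPa.

-310 MPa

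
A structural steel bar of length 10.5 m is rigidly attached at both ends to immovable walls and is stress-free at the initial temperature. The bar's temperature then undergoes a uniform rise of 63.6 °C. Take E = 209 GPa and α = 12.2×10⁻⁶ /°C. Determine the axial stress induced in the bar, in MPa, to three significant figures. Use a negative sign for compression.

-162 MPa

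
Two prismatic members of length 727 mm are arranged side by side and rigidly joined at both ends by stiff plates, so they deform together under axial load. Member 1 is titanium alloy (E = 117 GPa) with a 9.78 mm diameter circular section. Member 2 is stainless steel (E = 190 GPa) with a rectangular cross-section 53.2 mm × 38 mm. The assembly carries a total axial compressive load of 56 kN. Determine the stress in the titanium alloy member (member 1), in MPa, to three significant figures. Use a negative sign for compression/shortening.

-16.7 MPa

A_1 = 75.12 mm².
A_2 = 2022 mm².
Equal strain + equilibrium ⇒ each member carries load in proportion to AE: A₁E₁ = 8789000 N, A₂E₂ = 384100000 N, ΣAE = 392900000 N.
σ₁ = P·E₁/ΣAE = -56000·117000/392900000 = -16.68 MPa.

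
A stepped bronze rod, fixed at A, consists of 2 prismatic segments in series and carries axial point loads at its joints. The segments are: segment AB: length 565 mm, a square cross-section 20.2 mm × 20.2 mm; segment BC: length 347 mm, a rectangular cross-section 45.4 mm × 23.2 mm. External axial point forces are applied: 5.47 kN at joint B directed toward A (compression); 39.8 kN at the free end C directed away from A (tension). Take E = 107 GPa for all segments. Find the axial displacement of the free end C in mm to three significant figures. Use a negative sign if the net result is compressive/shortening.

0.567 mm

Internal axial forces (sectioning from the free end, tension +): N_BC = 39.8 kN, N_AB = 34.33 kN.
A_AB = 408 mm².
A_BC = 1053 mm².
δ_AB = 34330·565/(408·107000) = 0.4443 mm
δ_BC = 39800·347/(1053·107000) = 0.1225 mm
δ = Σδ_i = 0.5668 mm.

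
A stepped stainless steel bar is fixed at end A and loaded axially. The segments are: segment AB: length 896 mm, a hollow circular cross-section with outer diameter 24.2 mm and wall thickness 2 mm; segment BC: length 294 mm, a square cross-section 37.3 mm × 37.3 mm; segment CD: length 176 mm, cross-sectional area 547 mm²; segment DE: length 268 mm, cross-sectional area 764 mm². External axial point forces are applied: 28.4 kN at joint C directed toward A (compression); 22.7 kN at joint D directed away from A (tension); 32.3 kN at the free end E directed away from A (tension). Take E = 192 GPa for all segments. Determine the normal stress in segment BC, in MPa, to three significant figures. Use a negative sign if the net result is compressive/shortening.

Internal axial forces (sectioning from the free end, tension +): N_DE = 32.3 kN, N_CD = 55 kN, N_BC = 26.6 kN, N_AB = 26.6 kN.
A_BC = 1391 mm².
σ_BC = N_BC/A_BC = 26600/1391 = 19.12 MPa.

19.1 MPa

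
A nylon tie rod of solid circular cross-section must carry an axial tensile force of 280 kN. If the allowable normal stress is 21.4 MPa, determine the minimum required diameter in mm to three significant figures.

Required area A ≥ P/σ_allow = 280000/21.4 = 13080 mm².
For a solid circular section, d ≥ √(4A/π) = 129.1 mm.

129 mm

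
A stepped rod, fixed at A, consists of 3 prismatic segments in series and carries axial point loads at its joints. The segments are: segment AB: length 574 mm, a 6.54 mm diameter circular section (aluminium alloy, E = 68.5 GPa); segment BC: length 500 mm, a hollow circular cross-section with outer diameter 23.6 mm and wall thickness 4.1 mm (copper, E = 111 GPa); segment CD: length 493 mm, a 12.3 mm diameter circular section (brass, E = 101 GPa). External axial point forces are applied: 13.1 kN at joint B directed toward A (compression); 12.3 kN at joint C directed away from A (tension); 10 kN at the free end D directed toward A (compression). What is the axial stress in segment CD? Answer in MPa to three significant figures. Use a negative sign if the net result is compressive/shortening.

Internal axial forces (sectioning from the free end, tension +): N_CD = -10 kN, N_BC = 2.3 kN, N_AB = -10.8 kN.
A_CD = 118.8 mm².
σ_CD = N_CD/A_CD = -10000/118.8 = -84.16 MPa.

-84.2 MPa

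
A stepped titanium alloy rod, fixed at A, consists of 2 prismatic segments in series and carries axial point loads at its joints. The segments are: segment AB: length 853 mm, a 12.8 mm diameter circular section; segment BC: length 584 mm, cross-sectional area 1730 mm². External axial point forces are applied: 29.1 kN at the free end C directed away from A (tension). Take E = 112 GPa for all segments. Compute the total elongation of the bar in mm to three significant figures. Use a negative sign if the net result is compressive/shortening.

1.81 mm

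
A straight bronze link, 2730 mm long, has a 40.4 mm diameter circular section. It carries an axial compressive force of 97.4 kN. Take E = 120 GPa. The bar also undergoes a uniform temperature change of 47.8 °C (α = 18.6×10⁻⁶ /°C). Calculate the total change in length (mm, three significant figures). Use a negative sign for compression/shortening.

A = 1282 mm².
δ_mech = NL/(AE) = -97400·2730/(1282·120000) = -1.729 mm.
δ_thermal = αLΔT = 18.6e-6·2730·47.8 = 2.427 mm.
δ = δ_mech + δ_thermal = 0.6986 mm.

0.699 mm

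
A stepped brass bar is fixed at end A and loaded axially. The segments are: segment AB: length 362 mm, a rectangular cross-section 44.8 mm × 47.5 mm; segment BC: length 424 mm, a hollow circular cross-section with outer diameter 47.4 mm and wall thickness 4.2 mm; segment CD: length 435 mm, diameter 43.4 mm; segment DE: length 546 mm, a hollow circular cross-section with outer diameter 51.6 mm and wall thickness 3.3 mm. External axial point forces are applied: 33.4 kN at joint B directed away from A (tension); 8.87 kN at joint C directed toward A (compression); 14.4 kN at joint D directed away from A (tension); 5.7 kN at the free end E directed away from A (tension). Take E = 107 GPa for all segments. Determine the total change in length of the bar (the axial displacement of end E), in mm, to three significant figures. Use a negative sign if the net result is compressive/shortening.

Internal axial forces (sectioning from the free end, tension +): N_DE = 5.7 kN, N_CD = 20.1 kN, N_BC = 11.23 kN, N_AB = 44.63 kN.
A_AB = 2128 mm².
A_BC = 570 mm².
A_CD = 1479 mm².
A_DE = 500.7 mm².
δ_AB = 44630·362/(2128·107000) = 0.07095 mm
δ_BC = 11230·424/(570·107000) = 0.07807 mm
δ_CD = 20100·435/(1479·107000) = 0.05524 mm
δ_DE = 5700·546/(500.7·107000) = 0.05809 mm
δ = Σδ_i = 0.2623 mm.

0.262 mm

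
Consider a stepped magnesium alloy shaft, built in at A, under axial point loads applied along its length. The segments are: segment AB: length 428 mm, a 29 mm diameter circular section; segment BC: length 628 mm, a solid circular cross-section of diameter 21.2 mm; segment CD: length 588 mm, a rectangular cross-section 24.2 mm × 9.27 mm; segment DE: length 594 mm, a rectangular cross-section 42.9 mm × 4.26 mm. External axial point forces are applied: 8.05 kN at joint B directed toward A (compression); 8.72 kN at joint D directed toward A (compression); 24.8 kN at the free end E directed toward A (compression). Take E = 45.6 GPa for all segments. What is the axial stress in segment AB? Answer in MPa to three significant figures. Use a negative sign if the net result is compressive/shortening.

-62.9 MPa

Internal axial forces (sectioning from the free end, tension +): N_DE = -24.8 kN, N_CD = -33.52 kN, N_BC = -33.52 kN, N_AB = -41.57 kN.
A_AB = 660.5 mm².
σ_AB = N_AB/A_AB = -41570/660.5 = -62.94 MPa.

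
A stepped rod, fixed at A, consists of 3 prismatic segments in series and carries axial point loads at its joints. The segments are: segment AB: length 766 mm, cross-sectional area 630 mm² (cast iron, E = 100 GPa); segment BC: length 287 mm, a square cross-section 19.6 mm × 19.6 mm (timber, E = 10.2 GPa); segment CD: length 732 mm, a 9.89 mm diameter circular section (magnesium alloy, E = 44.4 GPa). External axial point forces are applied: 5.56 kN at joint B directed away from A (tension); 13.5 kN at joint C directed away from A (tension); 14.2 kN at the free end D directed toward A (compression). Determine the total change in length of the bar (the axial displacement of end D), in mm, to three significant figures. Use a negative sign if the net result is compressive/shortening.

Internal axial forces (sectioning from the free end, tension +): N_CD = -14.2 kN, N_BC = -0.7 kN, N_AB = 4.86 kN.
A_BC = 384.2 mm².
A_CD = 76.82 mm².
δ_AB = 4860·766/(630·100000) = 0.05909 mm
δ_BC = -700·287/(384.2·10200) = -0.05127 mm
δ_CD = -14200·732/(76.82·44400) = -3.047 mm
δ = Σδ_i = -3.04 mm.

-3.04 mm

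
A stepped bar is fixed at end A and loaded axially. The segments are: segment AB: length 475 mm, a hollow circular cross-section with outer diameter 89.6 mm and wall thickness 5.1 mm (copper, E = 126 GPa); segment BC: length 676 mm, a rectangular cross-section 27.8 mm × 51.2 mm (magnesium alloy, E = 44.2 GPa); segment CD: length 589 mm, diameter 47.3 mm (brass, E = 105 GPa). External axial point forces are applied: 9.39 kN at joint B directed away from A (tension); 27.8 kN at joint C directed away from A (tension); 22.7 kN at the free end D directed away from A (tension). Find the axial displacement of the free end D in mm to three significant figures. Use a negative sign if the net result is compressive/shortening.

0.782 mm

Internal axial forces (sectioning from the free end, tension +): N_CD = 22.7 kN, N_BC = 50.5 kN, N_AB = 59.89 kN.
A_AB = 1354 mm².
A_BC = 1423 mm².
A_CD = 1757 mm².
δ_AB = 59890·475/(1354·126000) = 0.1668 mm
δ_BC = 50500·676/(1423·44200) = 0.5426 mm
δ_CD = 22700·589/(1757·105000) = 0.07247 mm
δ = Σδ_i = 0.7819 mm.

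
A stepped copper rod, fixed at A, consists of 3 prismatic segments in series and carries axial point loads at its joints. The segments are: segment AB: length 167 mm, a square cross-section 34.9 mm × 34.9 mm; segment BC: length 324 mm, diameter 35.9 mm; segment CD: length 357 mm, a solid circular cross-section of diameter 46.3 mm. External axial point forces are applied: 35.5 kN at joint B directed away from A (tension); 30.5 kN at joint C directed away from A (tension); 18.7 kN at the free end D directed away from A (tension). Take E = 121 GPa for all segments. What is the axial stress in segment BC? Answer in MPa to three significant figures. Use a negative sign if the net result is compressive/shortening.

48.6 MPa

Internal axial forces (sectioning from the free end, tension +): N_CD = 18.7 kN, N_BC = 49.2 kN, N_AB = 84.7 kN.
A_BC = 1012 mm².
σ_BC = N_BC/A_BC = 49200/1012 = 48.61 MPa.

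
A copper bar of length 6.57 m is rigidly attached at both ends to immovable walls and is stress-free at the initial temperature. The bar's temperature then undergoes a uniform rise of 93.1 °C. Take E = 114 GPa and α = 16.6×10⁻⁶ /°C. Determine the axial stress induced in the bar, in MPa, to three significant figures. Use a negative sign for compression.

-176 MPa

Free thermal expansion αLΔT = 16.6e-6 · 6570 · 93.1 = 10.15 mm.
The walls impose strain ε = −(10.15)/6570 = -1.5455e-03; σ = Eε = 114000 · -1.5455e-03 = -176.2 MPa.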